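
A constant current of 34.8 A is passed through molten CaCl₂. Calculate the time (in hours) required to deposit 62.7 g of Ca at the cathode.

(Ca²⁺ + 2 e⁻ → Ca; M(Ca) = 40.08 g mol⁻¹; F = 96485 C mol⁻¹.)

n(Ca) = m/M = 62.7 / 40.08 = 1.564 mol.
Each Ca atom requires 2 electrons, so n(e⁻) = 2 × 1.564 = 3.129 mol.
Q = n(e⁻)·F = 3.129 × 96485 = 301900 C.
t = Q/I = 301900 / 34.80 A = 8675 s = 2.41 h.

2.41 h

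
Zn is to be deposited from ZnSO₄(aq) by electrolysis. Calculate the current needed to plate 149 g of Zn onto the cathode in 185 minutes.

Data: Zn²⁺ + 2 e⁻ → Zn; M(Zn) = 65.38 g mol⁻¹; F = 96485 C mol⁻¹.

39.6 A

n(Zn) = 149 / 65.38 = 2.279 mol.
n(e⁻) = 2 × 2.279 = 4.558 mol.
Q = n(e⁻)·F = 4.558 × 96485 = 439800 C.
I = Q/t = 439800 / 11100 s = 39.6 A.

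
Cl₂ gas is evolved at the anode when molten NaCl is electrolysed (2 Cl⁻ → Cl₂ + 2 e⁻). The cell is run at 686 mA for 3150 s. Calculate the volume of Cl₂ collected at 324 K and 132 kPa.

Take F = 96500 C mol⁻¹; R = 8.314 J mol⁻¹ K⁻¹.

0.228 L

Q = I·t = 0.6860 A × 3150.0 s = 2161 C.
n(e⁻) = Q/F = 2161 / 96500 = 0.02239 mol.
2 electrons are transferred per Cl₂ molecule, so n(Cl₂) = 0.02239 / 2 = 0.01120 mol.
V = nRT/P = (0.01120 × 8.314 × 324) / (132 × 10³ Pa) = 2.28 × 10⁻⁴ m³ = 0.228 L.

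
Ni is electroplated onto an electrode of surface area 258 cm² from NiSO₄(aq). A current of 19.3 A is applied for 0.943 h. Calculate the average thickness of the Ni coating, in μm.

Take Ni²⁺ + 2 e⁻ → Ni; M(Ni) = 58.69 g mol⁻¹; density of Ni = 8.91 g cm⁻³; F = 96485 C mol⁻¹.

86.7 μm

Q = I·t = 19.30 × 3394.8 = 65520 C; n(e⁻) = 0.6791 mol.
n(Ni) = n(e⁻)/2 = 0.3395 mol, so m = 0.3395 × 58.69 = 19.93 g.
Volume = m/ρ = 19.93 / 8.91 = 2.236 cm³.
Thickness = V/A = 2.236 / 258 = 0.00867 cm = 86.7 μm.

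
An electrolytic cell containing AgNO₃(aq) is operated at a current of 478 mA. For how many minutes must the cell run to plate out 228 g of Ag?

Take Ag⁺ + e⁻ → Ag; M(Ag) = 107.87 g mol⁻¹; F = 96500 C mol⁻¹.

n(Ag) = m/M = 228 / 107.87 = 2.114 mol.
Each Ag atom requires 1 electron, so n(e⁻) = 1 × 2.114 = 2.114 mol.
Q = n(e⁻)·F = 2.114 × 96500 = 204000 C.
t = Q/I = 204000 / 0.4780 A = 426700 s = 7110 min.

7110 min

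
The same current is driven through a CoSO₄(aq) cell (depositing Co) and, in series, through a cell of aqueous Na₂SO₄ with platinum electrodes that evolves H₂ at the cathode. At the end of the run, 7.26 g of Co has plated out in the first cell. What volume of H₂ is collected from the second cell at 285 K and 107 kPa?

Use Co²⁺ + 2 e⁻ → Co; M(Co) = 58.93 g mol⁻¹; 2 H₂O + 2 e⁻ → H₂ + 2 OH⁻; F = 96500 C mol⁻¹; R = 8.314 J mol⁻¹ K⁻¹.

n(Co) = 7.26 / 58.93 = 0.1232 mol, so n(e⁻) = 2 × 0.1232 = 0.2464 mol.
The cells are in series, so the same 0.2464 mol of electrons passes through the second cell.
2 H₂O + 2 e⁻ → H₂ + 2 OH⁻ — 2 mol e⁻ per mol H₂, so n(H₂) = 0.2464/2 = 0.1232 mol.
V = nRT/P = (0.1232 × 8.314 × 285) / (107 × 10³) = 0.00273 m³ = 2.73 L.

2.73 L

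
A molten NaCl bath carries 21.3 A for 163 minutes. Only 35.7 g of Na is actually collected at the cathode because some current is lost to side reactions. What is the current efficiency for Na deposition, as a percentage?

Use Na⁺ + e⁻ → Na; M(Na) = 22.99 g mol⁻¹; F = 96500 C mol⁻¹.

71.9 %

Q = I·t = 21.30 × 9780.0 = 208300 C; n(e⁻) = 208300/96500 = 2.159 mol.
Theoretical n(Na) = n(e⁻)/1 = 2.159 mol, i.e. m_theo = 2.159 × 22.99 = 49.63 g.
Efficiency = m_actual / m_theo = 35.7 / 49.63 = 71.9 %.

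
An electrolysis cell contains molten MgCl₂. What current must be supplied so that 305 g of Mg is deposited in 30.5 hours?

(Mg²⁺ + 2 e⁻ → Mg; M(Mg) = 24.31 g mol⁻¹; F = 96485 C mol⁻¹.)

n(Mg) = 305 / 24.31 = 12.55 mol.
n(e⁻) = 2 × 12.55 = 25.09 mol.
Q = n(e⁻)·F = 25.09 × 96485 = 2421000 C.
I = Q/t = 2421000 / 109800 s = 22.0 A.

22.0 A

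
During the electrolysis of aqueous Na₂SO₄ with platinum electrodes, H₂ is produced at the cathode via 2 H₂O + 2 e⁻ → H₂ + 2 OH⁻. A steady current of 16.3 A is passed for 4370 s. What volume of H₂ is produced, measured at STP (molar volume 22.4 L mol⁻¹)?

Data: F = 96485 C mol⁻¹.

8.27 L

Q = I·t = 16.30 A × 4370.0 s = 71230 C.
n(e⁻) = Q/F = 71230 / 96485 = 0.7383 mol.
2 electrons are transferred per H₂ molecule, so n(H₂) = 0.7383 / 2 = 0.3691 mol.
V = n × V_m = 0.3691 × 22.4 = 8.27 L.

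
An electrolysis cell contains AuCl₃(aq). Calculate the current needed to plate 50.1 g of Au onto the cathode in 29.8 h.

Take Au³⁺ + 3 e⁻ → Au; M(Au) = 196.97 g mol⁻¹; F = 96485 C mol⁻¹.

0.686 A

n(Au) = 50.1 / 196.97 = 0.2544 mol.
n(e⁻) = 3 × 0.2544 = 0.7631 mol.
Q = n(e⁻)·F = 0.7631 × 96485 = 73620 C.
I = Q/t = 73620 / 107280 s = 0.686 A.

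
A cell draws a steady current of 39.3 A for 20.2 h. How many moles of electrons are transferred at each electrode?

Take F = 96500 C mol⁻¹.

29.6 mol

Q = I·t = 39.30 A × 72720 s = 2858000 C.
n(e⁻) = Q/F = 2858000 / 96500 = 29.6 mol.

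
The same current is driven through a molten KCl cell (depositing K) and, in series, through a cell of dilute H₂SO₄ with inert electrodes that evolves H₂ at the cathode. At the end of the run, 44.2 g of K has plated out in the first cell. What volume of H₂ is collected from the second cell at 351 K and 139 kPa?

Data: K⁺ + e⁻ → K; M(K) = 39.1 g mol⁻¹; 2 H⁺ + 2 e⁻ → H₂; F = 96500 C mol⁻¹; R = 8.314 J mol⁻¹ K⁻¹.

11.9 L

n(K) = 44.2 / 39.1 = 1.130 mol, so n(e⁻) = 1 × 1.130 = 1.130 mol.
The cells are in series, so the same 1.130 mol of electrons passes through the second cell.
2 H⁺ + 2 e⁻ → H₂ — 2 mol e⁻ per mol H₂, so n(H₂) = 1.130/2 = 0.5652 mol.
V = nRT/P = (0.5652 × 8.314 × 351) / (139 × 10³) = 0.0119 m³ = 11.9 L.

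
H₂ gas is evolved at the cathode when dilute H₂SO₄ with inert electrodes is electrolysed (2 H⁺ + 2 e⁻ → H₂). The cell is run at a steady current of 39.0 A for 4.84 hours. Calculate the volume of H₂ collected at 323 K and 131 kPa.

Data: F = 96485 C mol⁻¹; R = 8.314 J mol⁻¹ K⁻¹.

72.2 L

Q = I·t = 39.00 A × 17424 s = 679500 C.
n(e⁻) = Q/F = 679500 / 96485 = 7.043 mol.
2 electrons are transferred per H₂ molecule, so n(H₂) = 7.043 / 2 = 3.521 mol.
V = nRT/P = (3.521 × 8.314 × 323) / (131 × 10³ Pa) = 0.0722 m³ = 72.2 L.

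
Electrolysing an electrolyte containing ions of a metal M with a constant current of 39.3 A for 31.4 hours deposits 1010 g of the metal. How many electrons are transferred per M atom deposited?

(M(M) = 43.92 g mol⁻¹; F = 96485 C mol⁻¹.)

2

Q = I·t = 39.30 A × 113040 s = 4442000 C, so n(e⁻) = 4442000/96485 = 46.04 mol.
n(M) deposited = 1010 / 43.92 = 23.00 mol.
Electrons per atom = n(e⁻)/n(M) = 46.04 / 23.00 = 2.00 ≈ 2, so the ion is M²⁺.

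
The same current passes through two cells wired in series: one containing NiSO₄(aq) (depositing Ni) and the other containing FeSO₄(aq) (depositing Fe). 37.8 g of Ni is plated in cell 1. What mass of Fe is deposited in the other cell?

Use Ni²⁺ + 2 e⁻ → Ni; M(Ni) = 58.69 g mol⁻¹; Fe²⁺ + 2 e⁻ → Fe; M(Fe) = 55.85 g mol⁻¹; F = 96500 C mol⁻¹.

n(Ni) = 37.8 / 58.69 = 0.6441 mol.
Since Ni²⁺ + 2 e⁻ → Ni, n(e⁻) passed = 2 × 0.6441 = 1.288 mol.
Cells in series carry the same charge, so the same 1.288 mol of electrons passes through cell 2.
Fe²⁺ + 2 e⁻ → Fe, so n(Fe) = 1.288 / 2 = 0.6441 mol.
m(Fe) = 0.6441 × 55.85 = 36.0 g.

36.0 g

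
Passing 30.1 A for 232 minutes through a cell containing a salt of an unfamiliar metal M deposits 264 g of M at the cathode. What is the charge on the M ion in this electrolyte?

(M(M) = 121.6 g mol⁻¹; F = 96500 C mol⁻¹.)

+2

Q = I·t = 30.10 A × 13920 s = 419000 C, so n(e⁻) = 419000/96500 = 4.342 mol.
n(M) deposited = 264 / 121.6 = 2.171 mol.
Electrons per atom = n(e⁻)/n(M) = 4.342 / 2.171 = 2.00 ≈ 2, so the ion is M²⁺.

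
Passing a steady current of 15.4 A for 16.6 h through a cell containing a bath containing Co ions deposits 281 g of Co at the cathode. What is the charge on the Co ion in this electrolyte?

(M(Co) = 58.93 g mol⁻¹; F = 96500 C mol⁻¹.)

Q = I·t = 15.40 A × 59760 s = 920300 C, so n(e⁻) = 920300/96500 = 9.537 mol.
n(Co) deposited = 281 / 58.93 = 4.768 mol.
Electrons per atom = n(e⁻)/n(Co) = 9.537 / 4.768 = 2.00 ≈ 2, so the ion is Co²⁺.

+2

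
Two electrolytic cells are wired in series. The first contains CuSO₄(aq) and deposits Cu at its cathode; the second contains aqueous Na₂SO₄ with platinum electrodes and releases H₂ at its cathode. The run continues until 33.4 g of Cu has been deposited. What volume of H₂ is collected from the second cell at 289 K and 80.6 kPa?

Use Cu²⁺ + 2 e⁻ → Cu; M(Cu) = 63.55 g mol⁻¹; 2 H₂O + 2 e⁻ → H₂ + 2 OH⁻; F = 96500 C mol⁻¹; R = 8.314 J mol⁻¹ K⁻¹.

n(Cu) = 33.4 / 63.55 = 0.5256 mol, so n(e⁻) = 2 × 0.5256 = 1.051 mol.
The cells are in series, so the same 1.051 mol of electrons passes through the second cell.
2 H₂O + 2 e⁻ → H₂ + 2 OH⁻ — 2 mol e⁻ per mol H₂, so n(H₂) = 1.051/2 = 0.5256 mol.
V = nRT/P = (0.5256 × 8.314 × 289) / (80.6 × 10³) = 0.0157 m³ = 15.7 L.

15.7 L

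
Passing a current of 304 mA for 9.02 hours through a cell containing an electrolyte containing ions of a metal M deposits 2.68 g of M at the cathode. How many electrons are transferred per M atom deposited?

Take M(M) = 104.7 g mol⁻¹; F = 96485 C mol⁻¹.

Q = I·t = 0.3040 A × 32472 s = 9871 C, so n(e⁻) = 9871/96485 = 0.1023 mol.
n(M) deposited = 2.68 / 104.7 = 0.02560 mol.
Electrons per atom = n(e⁻)/n(M) = 0.1023 / 0.02560 = 4.00 ≈ 4, so the ion is M⁴⁺.

4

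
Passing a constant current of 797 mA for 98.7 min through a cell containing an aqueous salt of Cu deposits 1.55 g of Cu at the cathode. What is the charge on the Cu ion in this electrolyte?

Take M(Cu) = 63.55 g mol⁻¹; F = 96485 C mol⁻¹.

Q = I·t = 0.7970 A × 5922.0 s = 4720 C, so n(e⁻) = 4720/96485 = 0.04892 mol.
n(Cu) deposited = 1.55 / 63.55 = 0.02439 mol.
Electrons per atom = n(e⁻)/n(Cu) = 0.04892 / 0.02439 = 2.01 ≈ 2, so the ion is Cu²⁺.

+2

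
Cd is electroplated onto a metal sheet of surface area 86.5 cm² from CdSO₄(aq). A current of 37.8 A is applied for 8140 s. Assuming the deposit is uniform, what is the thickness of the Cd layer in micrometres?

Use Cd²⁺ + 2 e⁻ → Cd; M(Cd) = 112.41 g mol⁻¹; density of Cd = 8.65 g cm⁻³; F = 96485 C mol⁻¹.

2400 μm

Q = I·t = 37.80 × 8140.0 = 307700 C; n(e⁻) = 3.189 mol.
n(Cd) = n(e⁻)/2 = 1.595 mol, so m = 1.595 × 112.41 = 179.2 g.
Volume = m/ρ = 179.2 / 8.65 = 20.72 cm³.
Thickness = V/A = 20.72 / 86.5 = 0.240 cm = 2400 μm.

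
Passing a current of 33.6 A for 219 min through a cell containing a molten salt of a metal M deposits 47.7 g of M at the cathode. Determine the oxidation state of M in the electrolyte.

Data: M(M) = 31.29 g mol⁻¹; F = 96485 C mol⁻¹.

Q = I·t = 33.60 A × 13140 s = 441500 C, so n(e⁻) = 441500/96485 = 4.576 mol.
n(M) deposited = 47.7 / 31.29 = 1.524 mol.
Electrons per atom = n(e⁻)/n(M) = 4.576 / 1.524 = 3.00 ≈ 3, so the ion is M³⁺.

+3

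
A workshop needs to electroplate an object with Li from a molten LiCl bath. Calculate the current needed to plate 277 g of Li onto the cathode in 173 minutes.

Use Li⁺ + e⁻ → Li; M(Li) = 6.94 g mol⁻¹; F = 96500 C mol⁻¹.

371 A

n(Li) = 277 / 6.94 = 39.91 mol.
n(e⁻) = 1 × 39.91 = 39.91 mol.
Q = n(e⁻)·F = 39.91 × 96500 = 3852000 C.
I = Q/t = 3852000 / 10380 s = 371 A.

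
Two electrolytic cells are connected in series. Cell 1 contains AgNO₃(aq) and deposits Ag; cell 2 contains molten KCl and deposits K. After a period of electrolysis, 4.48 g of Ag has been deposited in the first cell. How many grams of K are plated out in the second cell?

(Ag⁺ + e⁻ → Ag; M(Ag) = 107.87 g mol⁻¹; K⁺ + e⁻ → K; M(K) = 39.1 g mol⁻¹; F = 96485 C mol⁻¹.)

n(Ag) = 4.48 / 107.87 = 0.04153 mol.
Since Ag⁺ + e⁻ → Ag, n(e⁻) passed = 1 × 0.04153 = 0.04153 mol.
Cells in series carry the same charge, so the same 0.04153 mol of electrons passes through cell 2.
K⁺ + e⁻ → K, so n(K) = 0.04153 / 1 = 0.04153 mol.
m(K) = 0.04153 × 39.1 = 1.62 g.

1.62 g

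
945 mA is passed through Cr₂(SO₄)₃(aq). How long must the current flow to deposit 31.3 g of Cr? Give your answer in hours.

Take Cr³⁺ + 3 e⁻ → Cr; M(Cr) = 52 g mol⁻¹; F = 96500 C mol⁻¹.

n(Cr) = m/M = 31.3 / 52 = 0.6019 mol.
Each Cr atom requires 3 electrons, so n(e⁻) = 3 × 0.6019 = 1.806 mol.
Q = n(e⁻)·F = 1.806 × 96500 = 174300 C.
t = Q/I = 174300 / 0.9450 A = 184400 s = 51.2 h.

51.2 h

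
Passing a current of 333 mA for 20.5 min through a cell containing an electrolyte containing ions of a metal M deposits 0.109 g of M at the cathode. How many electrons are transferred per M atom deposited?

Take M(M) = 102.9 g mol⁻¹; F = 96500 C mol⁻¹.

Q = I·t = 0.3330 A × 1230.0 s = 409.6 C, so n(e⁻) = 409.6/96500 = 0.004244 mol.
n(M) deposited = 0.109 / 102.9 = 0.001059 mol.
Electrons per atom = n(e⁻)/n(M) = 0.004244 / 0.001059 = 4.01 ≈ 4, so the ion is M⁴⁺.

4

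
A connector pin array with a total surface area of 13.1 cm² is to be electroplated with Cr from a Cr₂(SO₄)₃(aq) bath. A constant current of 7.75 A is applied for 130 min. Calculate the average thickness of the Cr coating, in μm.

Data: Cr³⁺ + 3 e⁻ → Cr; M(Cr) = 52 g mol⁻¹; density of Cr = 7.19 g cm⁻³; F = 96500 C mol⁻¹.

Q = I·t = 7.750 × 7800.0 = 60450 C; n(e⁻) = 0.6264 mol.
n(Cr) = n(e⁻)/3 = 0.2088 mol, so m = 0.2088 × 52 = 10.86 g.
Volume = m/ρ = 10.86 / 7.19 = 1.510 cm³.
Thickness = V/A = 1.510 / 13.1 = 0.115 cm = 1150 μm.

1150 μm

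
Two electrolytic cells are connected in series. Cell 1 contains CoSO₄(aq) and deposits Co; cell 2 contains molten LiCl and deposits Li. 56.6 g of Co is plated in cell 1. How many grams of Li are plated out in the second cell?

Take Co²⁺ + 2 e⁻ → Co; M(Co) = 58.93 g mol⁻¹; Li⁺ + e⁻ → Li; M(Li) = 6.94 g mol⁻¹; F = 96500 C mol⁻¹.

n(Co) = 56.6 / 58.93 = 0.9605 mol.
Since Co²⁺ + 2 e⁻ → Co, n(e⁻) passed = 2 × 0.9605 = 1.921 mol.
Cells in series carry the same charge, so the same 1.921 mol of electrons passes through cell 2.
Li⁺ + e⁻ → Li, so n(Li) = 1.921 / 1 = 1.921 mol.
m(Li) = 1.921 × 6.94 = 13.3 g.

13.3 g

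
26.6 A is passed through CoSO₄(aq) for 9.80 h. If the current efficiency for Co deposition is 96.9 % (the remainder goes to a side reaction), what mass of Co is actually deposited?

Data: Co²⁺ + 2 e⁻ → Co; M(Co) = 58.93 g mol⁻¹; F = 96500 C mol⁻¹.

Q = I·t = 26.60 × 35280 = 938400 C.
n(e⁻) = 938400/96500 = 9.725 mol; theoretically n(Co) = 9.725/2 = 4.862 mol, m_theo = 286.5 g.
At 96.9 % efficiency, m_actual = 0.969 × 286.5 = 278 g.

278 g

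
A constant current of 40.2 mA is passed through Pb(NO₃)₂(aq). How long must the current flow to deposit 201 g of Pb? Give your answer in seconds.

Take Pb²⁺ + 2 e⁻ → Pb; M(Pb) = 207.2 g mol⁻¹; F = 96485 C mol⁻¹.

n(Pb) = m/M = 201 / 207.2 = 0.9701 mol.
Each Pb atom requires 2 electrons, so n(e⁻) = 2 × 0.9701 = 1.940 mol.
Q = n(e⁻)·F = 1.940 × 96485 = 187200 C.
t = Q/I = 187200 / 0.04020 A = 4657000 s.

4.66 × 10⁶ s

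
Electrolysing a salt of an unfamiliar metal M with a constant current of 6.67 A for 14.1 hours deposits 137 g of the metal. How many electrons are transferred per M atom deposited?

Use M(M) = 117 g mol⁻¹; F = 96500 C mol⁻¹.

Q = I·t = 6.670 A × 50760 s = 338600 C, so n(e⁻) = 338600/96500 = 3.508 mol.
n(M) deposited = 137 / 117 = 1.171 mol.
Electrons per atom = n(e⁻)/n(M) = 3.508 / 1.171 = 3.00 ≈ 3, so the ion is M³⁺.

3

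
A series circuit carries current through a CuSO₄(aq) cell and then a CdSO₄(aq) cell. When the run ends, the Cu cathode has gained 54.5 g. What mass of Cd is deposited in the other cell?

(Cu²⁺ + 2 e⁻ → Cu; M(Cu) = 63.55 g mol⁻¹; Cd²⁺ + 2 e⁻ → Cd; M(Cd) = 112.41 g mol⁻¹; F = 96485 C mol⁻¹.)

96.4 g

n(Cu) = 54.5 / 63.55 = 0.8576 mol.
Since Cu²⁺ + 2 e⁻ → Cu, n(e⁻) passed = 2 × 0.8576 = 1.715 mol.
Cells in series carry the same charge, so the same 1.715 mol of electrons passes through cell 2.
Cd²⁺ + 2 e⁻ → Cd, so n(Cd) = 1.715 / 2 = 0.8576 mol.
m(Cd) = 0.8576 × 112.41 = 96.4 g.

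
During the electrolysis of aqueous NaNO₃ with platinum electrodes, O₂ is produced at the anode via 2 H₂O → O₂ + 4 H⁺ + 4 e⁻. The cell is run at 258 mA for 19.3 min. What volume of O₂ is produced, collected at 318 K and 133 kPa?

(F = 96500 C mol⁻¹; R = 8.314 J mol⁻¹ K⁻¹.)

0.0154 L

Q = I·t = 0.2580 A × 1158.0 s = 298.8 C.
n(e⁻) = Q/F = 298.8 / 96500 = 0.003096 mol.
4 electrons are transferred per O₂ molecule, so n(O₂) = 0.003096 / 4 = 0.0007740 mol.
V = nRT/P = (0.0007740 × 8.314 × 318) / (133 × 10³ Pa) = 1.54 × 10⁻⁵ m³ = 0.0154 L.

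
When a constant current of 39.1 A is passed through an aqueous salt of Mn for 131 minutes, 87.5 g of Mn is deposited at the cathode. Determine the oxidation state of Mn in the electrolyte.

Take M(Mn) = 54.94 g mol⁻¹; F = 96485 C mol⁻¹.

Q = I·t = 39.10 A × 7860.0 s = 307300 C, so n(e⁻) = 307300/96485 = 3.185 mol.
n(Mn) deposited = 87.5 / 54.94 = 1.593 mol.
Electrons per atom = n(e⁻)/n(Mn) = 3.185 / 1.593 = 2.00 ≈ 2, so the ion is Mn²⁺.

+2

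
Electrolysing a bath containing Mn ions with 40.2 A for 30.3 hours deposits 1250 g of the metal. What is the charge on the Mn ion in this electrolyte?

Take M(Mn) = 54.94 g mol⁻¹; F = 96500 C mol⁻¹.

Q = I·t = 40.20 A × 109080 s = 4385000 C, so n(e⁻) = 4385000/96500 = 45.44 mol.
n(Mn) deposited = 1250 / 54.94 = 22.75 mol.
Electrons per atom = n(e⁻)/n(Mn) = 45.44 / 22.75 = 2.00 ≈ 2, so the ion is Mn²⁺.

+2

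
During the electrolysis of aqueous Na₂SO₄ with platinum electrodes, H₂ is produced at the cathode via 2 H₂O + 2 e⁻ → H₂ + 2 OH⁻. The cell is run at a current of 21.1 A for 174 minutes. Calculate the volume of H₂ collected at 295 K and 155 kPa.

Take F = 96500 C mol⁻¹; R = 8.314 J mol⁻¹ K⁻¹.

Q = I·t = 21.10 A × 10440 s = 220300 C.
n(e⁻) = Q/F = 220300 / 96500 = 2.283 mol.
2 electrons are transferred per H₂ molecule, so n(H₂) = 2.283 / 2 = 1.141 mol.
V = nRT/P = (1.141 × 8.314 × 295) / (155 × 10³ Pa) = 0.0181 m³ = 18.1 L.

18.1 L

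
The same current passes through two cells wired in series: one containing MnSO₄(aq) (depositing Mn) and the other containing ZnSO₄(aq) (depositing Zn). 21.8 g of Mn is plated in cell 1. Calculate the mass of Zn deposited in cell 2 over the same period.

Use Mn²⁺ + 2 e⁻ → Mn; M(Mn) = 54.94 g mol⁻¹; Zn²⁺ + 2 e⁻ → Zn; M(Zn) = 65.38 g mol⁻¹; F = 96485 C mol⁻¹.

n(Mn) = 21.8 / 54.94 = 0.3968 mol.
Since Mn²⁺ + 2 e⁻ → Mn, n(e⁻) passed = 2 × 0.3968 = 0.7936 mol.
Cells in series carry the same charge, so the same 0.7936 mol of electrons passes through cell 2.
Zn²⁺ + 2 e⁻ → Zn, so n(Zn) = 0.7936 / 2 = 0.3968 mol.
m(Zn) = 0.3968 × 65.38 = 25.9 g.

25.9 g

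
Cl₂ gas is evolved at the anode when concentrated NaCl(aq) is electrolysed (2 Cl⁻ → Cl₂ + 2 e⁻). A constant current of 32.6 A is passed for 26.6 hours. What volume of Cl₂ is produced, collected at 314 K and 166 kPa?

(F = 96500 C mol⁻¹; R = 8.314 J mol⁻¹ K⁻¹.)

254 L

Q = I·t = 32.60 A × 95760 s = 3122000 C.
n(e⁻) = Q/F = 3122000 / 96500 = 32.35 mol.
2 electrons are transferred per Cl₂ molecule, so n(Cl₂) = 32.35 / 2 = 16.18 mol.
V = nRT/P = (16.18 × 8.314 × 314) / (166 × 10³ Pa) = 0.254 m³ = 254 L.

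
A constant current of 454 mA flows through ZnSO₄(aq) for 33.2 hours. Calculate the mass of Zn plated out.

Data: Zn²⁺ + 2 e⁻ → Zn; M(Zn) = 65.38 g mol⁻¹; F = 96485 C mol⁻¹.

18.4 g

Q = I·t = 0.4540 A × 119520 s = 54260 C.
n(e⁻) = Q/F = 54260 / 96485 = 0.5624 mol.
Zn²⁺ + 2 e⁻ → Zn, so n(Zn) = n(e⁻)/2 = 0.2812 mol.
m = n·M = 0.2812 × 65.38 = 18.4 g.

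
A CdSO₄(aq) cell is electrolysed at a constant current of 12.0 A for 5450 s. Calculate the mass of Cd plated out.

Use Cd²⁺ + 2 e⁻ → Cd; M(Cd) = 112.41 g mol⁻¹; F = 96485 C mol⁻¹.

38.1 g

Q = I·t = 12.00 A × 5450.0 s = 65400 C.
n(e⁻) = Q/F = 65400 / 96485 = 0.6778 mol.
Cd²⁺ + 2 e⁻ → Cd, so n(Cd) = n(e⁻)/2 = 0.3389 mol.
m = n·M = 0.3389 × 112.41 = 38.1 g.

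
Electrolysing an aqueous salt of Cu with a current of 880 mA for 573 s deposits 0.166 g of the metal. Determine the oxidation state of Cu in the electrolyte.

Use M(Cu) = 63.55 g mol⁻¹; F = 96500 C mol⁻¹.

+2

Q = I·t = 0.8800 A × 573.00 s = 504.2 C, so n(e⁻) = 504.2/96500 = 0.005225 mol.
n(Cu) deposited = 0.166 / 63.55 = 0.002612 mol.
Electrons per atom = n(e⁻)/n(Cu) = 0.005225 / 0.002612 = 2.00 ≈ 2, so the ion is Cu²⁺.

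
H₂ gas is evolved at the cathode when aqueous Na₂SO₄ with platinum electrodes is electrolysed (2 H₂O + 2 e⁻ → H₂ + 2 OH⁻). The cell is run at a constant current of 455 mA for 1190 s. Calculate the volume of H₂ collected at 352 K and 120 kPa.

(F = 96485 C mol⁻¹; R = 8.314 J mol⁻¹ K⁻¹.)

Q = I·t = 0.4550 A × 1190.0 s = 541.4 C.
n(e⁻) = Q/F = 541.4 / 96485 = 0.005612 mol.
2 electrons are transferred per H₂ molecule, so n(H₂) = 0.005612 / 2 = 0.002806 mol.
V = nRT/P = (0.002806 × 8.314 × 352) / (120 × 10³ Pa) = 6.84 × 10⁻⁵ m³ = 0.0684 L.

0.0684 L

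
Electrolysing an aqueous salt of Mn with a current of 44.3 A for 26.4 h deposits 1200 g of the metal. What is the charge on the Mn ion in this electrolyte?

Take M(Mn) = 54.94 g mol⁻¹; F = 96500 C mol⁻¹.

+2

Q = I·t = 44.30 A × 95040 s = 4210000 C, so n(e⁻) = 4210000/96500 = 43.63 mol.
n(Mn) deposited = 1200 / 54.94 = 21.84 mol.
Electrons per atom = n(e⁻)/n(Mn) = 43.63 / 21.84 = 2.00 ≈ 2, so the ion is Mn²⁺.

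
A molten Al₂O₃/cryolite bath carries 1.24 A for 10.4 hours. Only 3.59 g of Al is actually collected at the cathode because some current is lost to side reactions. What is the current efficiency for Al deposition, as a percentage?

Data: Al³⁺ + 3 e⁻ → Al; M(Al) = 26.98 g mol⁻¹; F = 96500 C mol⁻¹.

83.0 %

Q = I·t = 1.240 × 37440 = 46430 C; n(e⁻) = 46430/96500 = 0.4811 mol.
Theoretical n(Al) = n(e⁻)/3 = 0.1604 mol, i.e. m_theo = 0.1604 × 26.98 = 4.327 g.
Efficiency = m_actual / m_theo = 3.59 / 4.327 = 83.0 %.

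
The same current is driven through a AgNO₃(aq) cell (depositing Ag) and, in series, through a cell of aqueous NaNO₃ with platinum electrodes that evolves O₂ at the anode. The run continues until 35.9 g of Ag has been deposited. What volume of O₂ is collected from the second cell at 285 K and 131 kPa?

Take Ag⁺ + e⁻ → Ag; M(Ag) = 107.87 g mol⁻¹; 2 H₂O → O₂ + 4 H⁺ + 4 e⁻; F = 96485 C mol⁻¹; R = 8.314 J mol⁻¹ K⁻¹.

n(Ag) = 35.9 / 107.87 = 0.3328 mol, so n(e⁻) = 1 × 0.3328 = 0.3328 mol.
The cells are in series, so the same 0.3328 mol of electrons passes through the second cell.
2 H₂O → O₂ + 4 H⁺ + 4 e⁻ — 4 mol e⁻ per mol O₂, so n(O₂) = 0.3328/4 = 0.08320 mol.
V = nRT/P = (0.08320 × 8.314 × 285) / (131 × 10³) = 0.00150 m³ = 1.50 L.

1.50 L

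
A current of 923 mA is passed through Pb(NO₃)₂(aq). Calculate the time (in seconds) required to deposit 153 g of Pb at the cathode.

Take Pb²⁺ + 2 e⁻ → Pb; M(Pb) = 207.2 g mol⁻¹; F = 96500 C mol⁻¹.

1.54 × 10⁵ s

n(Pb) = m/M = 153 / 207.2 = 0.7384 mol.
Each Pb atom requires 2 electrons, so n(e⁻) = 2 × 0.7384 = 1.477 mol.
Q = n(e⁻)·F = 1.477 × 96500 = 142500 C.
t = Q/I = 142500 / 0.9230 A = 154400 s.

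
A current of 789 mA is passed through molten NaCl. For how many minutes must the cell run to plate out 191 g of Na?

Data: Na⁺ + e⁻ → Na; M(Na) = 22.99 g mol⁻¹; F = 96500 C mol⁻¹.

16900 min

n(Na) = m/M = 191 / 22.99 = 8.308 mol.
Each Na atom requires 1 electron, so n(e⁻) = 1 × 8.308 = 8.308 mol.
Q = n(e⁻)·F = 8.308 × 96500 = 801700 C.
t = Q/I = 801700 / 0.7890 A = 1016000 s = 16900 min.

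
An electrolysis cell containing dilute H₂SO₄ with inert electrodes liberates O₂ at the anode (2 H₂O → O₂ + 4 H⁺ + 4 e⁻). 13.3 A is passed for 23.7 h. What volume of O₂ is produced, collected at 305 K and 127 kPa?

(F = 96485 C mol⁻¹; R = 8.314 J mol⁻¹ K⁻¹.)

58.7 L

Q = I·t = 13.30 A × 85320 s = 1135000 C.
n(e⁻) = Q/F = 1135000 / 96485 = 11.76 mol.
4 electrons are transferred per O₂ molecule, so n(O₂) = 11.76 / 4 = 2.940 mol.
V = nRT/P = (2.940 × 8.314 × 305) / (127 × 10³ Pa) = 0.0587 m³ = 58.7 L.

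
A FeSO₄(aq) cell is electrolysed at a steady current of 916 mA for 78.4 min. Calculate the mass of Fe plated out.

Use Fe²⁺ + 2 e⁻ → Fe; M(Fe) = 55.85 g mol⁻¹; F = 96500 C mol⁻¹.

1.25 g

Q = I·t = 0.9160 A × 4704.0 s = 4309 C.
n(e⁻) = Q/F = 4309 / 96500 = 0.04465 mol.
Fe²⁺ + 2 e⁻ → Fe, so n(Fe) = n(e⁻)/2 = 0.02233 mol.
m = n·M = 0.02233 × 55.85 = 1.25 g.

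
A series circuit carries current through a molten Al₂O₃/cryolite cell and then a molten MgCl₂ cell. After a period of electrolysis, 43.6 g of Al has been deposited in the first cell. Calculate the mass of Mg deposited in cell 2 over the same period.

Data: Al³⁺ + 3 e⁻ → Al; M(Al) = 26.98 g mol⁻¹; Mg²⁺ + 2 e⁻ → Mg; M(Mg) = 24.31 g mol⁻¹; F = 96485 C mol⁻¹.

n(Al) = 43.6 / 26.98 = 1.616 mol.
Since Al³⁺ + 3 e⁻ → Al, n(e⁻) passed = 3 × 1.616 = 4.848 mol.
Cells in series carry the same charge, so the same 4.848 mol of electrons passes through cell 2.
Mg²⁺ + 2 e⁻ → Mg, so n(Mg) = 4.848 / 2 = 2.424 mol.
m(Mg) = 2.424 × 24.31 = 58.9 g.

58.9 g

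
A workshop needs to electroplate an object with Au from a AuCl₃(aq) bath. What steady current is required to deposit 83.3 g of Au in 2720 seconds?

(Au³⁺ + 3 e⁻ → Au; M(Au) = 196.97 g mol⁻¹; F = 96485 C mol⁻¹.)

n(Au) = 83.3 / 196.97 = 0.4229 mol.
n(e⁻) = 3 × 0.4229 = 1.269 mol.
Q = n(e⁻)·F = 1.269 × 96485 = 122400 C.
I = Q/t = 122400 / 2720.0 s = 45.0 A.

45.0 A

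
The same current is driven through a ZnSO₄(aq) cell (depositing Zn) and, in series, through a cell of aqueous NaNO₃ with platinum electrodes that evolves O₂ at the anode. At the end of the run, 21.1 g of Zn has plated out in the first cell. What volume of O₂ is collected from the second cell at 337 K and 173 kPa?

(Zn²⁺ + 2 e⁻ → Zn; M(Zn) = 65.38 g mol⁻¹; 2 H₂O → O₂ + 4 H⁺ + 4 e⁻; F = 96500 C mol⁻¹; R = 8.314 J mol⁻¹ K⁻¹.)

n(Zn) = 21.1 / 65.38 = 0.3227 mol, so n(e⁻) = 2 × 0.3227 = 0.6455 mol.
The cells are in series, so the same 0.6455 mol of electrons passes through the second cell.
2 H₂O → O₂ + 4 H⁺ + 4 e⁻ — 4 mol e⁻ per mol O₂, so n(O₂) = 0.6455/4 = 0.1614 mol.
V = nRT/P = (0.1614 × 8.314 × 337) / (173 × 10³) = 0.00261 m³ = 2.61 L.

2.61 L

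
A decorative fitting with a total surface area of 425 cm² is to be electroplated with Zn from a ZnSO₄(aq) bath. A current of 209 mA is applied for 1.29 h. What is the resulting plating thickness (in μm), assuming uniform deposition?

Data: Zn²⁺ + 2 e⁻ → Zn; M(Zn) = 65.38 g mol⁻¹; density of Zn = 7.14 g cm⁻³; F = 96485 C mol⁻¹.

1.08 μm

Q = I·t = 0.2090 × 4644.0 = 970.6 C; n(e⁻) = 0.01006 mol.
n(Zn) = n(e⁻)/2 = 0.005030 mol, so m = 0.005030 × 65.38 = 0.3288 g.
Volume = m/ρ = 0.3288 / 7.14 = 0.04606 cm³.
Thickness = V/A = 0.04606 / 425 = 1.08 × 10⁻⁴ cm = 1.08 μm.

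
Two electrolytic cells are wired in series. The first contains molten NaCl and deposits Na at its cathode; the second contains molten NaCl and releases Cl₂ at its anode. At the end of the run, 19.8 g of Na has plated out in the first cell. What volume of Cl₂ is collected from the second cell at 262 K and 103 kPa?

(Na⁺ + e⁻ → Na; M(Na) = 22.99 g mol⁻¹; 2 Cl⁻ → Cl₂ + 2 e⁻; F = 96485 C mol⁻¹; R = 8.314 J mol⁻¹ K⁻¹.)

n(Na) = 19.8 / 22.99 = 0.8612 mol, so n(e⁻) = 1 × 0.8612 = 0.8612 mol.
The cells are in series, so the same 0.8612 mol of electrons passes through the second cell.
2 Cl⁻ → Cl₂ + 2 e⁻ — 2 mol e⁻ per mol Cl₂, so n(Cl₂) = 0.8612/2 = 0.4306 mol.
V = nRT/P = (0.4306 × 8.314 × 262) / (103 × 10³) = 0.00911 m³ = 9.11 L.

9.11 L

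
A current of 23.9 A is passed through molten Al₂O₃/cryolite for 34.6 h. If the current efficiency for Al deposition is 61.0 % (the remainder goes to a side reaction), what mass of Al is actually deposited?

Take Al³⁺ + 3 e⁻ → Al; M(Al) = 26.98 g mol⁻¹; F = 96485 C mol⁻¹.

Q = I·t = 23.90 × 124560 = 2977000 C.
n(e⁻) = 2977000/96485 = 30.85 mol; theoretically n(Al) = 30.85/3 = 10.28 mol, m_theo = 277.5 g.
At 61.0 % efficiency, m_actual = 0.610 × 277.5 = 169 g.

169 g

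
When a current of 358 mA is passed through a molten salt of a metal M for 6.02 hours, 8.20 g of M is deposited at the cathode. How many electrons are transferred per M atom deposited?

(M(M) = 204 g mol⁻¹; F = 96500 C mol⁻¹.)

Q = I·t = 0.3580 A × 21672 s = 7759 C, so n(e⁻) = 7759/96500 = 0.08040 mol.
n(M) deposited = 8.20 / 204 = 0.04020 mol.
Electrons per atom = n(e⁻)/n(M) = 0.08040 / 0.04020 = 2.00 ≈ 2, so the ion is M²⁺.

2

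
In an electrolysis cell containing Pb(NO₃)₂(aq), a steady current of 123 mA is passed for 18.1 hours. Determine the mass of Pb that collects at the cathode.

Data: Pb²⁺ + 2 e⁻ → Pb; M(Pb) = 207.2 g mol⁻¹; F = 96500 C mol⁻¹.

8.60 g

Q = I·t = 0.1230 A × 65160 s = 8015 C.
n(e⁻) = Q/F = 8015 / 96500 = 0.08305 mol.
Pb²⁺ + 2 e⁻ → Pb, so n(Pb) = n(e⁻)/2 = 0.04153 mol.
m = n·M = 0.04153 × 207.2 = 8.60 g.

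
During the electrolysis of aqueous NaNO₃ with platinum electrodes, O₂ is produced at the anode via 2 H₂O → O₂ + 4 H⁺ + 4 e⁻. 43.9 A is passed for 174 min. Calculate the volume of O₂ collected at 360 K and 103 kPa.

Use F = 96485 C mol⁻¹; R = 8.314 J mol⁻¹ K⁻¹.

34.5 L

Q = I·t = 43.90 A × 10440 s = 458300 C.
n(e⁻) = Q/F = 458300 / 96485 = 4.750 mol.
4 electrons are transferred per O₂ molecule, so n(O₂) = 4.750 / 4 = 1.188 mol.
V = nRT/P = (1.188 × 8.314 × 360) / (103 × 10³ Pa) = 0.0345 m³ = 34.5 L.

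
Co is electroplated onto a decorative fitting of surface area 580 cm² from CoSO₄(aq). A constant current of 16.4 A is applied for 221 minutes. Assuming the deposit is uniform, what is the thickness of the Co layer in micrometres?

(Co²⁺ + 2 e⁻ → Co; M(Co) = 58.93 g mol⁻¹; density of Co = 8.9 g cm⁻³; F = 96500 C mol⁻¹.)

Q = I·t = 16.40 × 13260 = 217500 C; n(e⁻) = 2.254 mol.
n(Co) = n(e⁻)/2 = 1.127 mol, so m = 1.127 × 58.93 = 66.40 g.
Volume = m/ρ = 66.40 / 8.9 = 7.461 cm³.
Thickness = V/A = 7.461 / 580 = 0.0129 cm = 129 μm.

129 μm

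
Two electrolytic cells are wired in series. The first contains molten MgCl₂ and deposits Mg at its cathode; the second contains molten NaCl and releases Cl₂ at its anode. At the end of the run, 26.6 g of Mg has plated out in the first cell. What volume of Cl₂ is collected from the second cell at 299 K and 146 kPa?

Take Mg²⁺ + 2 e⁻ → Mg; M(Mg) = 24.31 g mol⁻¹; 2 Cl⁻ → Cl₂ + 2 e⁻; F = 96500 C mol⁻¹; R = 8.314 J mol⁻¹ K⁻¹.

18.6 L

n(Mg) = 26.6 / 24.31 = 1.094 mol, so n(e⁻) = 2 × 1.094 = 2.188 mol.
The cells are in series, so the same 2.188 mol of electrons passes through the second cell.
2 Cl⁻ → Cl₂ + 2 e⁻ — 2 mol e⁻ per mol Cl₂, so n(Cl₂) = 2.188/2 = 1.094 mol.
V = nRT/P = (1.094 × 8.314 × 299) / (146 × 10³) = 0.0186 m³ = 18.6 L.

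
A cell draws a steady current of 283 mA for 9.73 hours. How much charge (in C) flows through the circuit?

9910 C

Q = I·t = 0.2830 A × 35028 s = 9910 C.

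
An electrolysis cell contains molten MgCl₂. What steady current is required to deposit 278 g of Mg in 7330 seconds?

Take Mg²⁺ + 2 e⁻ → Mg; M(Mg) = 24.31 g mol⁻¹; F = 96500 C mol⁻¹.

301 A

n(Mg) = 278 / 24.31 = 11.44 mol.
n(e⁻) = 2 × 11.44 = 22.87 mol.
Q = n(e⁻)·F = 22.87 × 96500 = 2207000 C.
I = Q/t = 2207000 / 7330.0 s = 301 A.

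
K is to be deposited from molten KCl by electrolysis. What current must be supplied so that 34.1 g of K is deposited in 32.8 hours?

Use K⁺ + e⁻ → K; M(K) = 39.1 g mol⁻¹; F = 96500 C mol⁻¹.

n(K) = 34.1 / 39.1 = 0.8721 mol.
n(e⁻) = 1 × 0.8721 = 0.8721 mol.
Q = n(e⁻)·F = 0.8721 × 96500 = 84160 C.
I = Q/t = 84160 / 118080 s = 0.713 A.

0.713 A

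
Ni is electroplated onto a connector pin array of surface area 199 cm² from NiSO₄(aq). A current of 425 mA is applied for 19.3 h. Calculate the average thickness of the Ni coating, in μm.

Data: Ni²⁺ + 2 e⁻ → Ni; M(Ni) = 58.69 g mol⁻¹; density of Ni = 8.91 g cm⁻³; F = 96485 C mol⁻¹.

50.7 μm

Q = I·t = 0.4250 × 69480 = 29530 C; n(e⁻) = 0.3060 mol.
n(Ni) = n(e⁻)/2 = 0.1530 mol, so m = 0.1530 × 58.69 = 8.981 g.
Volume = m/ρ = 8.981 / 8.91 = 1.008 cm³.
Thickness = V/A = 1.008 / 199 = 0.00507 cm = 50.7 μm.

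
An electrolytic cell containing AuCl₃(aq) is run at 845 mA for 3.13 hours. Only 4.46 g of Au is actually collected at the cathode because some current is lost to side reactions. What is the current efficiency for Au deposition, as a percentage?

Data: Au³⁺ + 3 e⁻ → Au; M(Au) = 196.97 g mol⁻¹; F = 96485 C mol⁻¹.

Q = I·t = 0.8450 × 11268 = 9521 C; n(e⁻) = 9521/96485 = 0.09868 mol.
Theoretical n(Au) = n(e⁻)/3 = 0.03289 mol, i.e. m_theo = 0.03289 × 196.97 = 6.479 g.
Efficiency = m_actual / m_theo = 4.46 / 6.479 = 68.8 %.

68.8 %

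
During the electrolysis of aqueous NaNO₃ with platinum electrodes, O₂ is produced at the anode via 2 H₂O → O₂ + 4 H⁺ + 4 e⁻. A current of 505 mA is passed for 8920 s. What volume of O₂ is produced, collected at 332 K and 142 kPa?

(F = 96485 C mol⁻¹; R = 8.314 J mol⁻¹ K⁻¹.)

0.227 L

Q = I·t = 0.5050 A × 8920.0 s = 4505 C.
n(e⁻) = Q/F = 4505 / 96485 = 0.04669 mol.
4 electrons are transferred per O₂ molecule, so n(O₂) = 0.04669 / 4 = 0.01167 mol.
V = nRT/P = (0.01167 × 8.314 × 332) / (142 × 10³ Pa) = 2.27 × 10⁻⁴ m³ = 0.227 L.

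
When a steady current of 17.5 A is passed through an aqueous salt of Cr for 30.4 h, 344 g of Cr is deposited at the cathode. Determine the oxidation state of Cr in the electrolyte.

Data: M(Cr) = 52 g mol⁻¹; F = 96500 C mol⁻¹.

Q = I·t = 17.50 A × 109440 s = 1915000 C, so n(e⁻) = 1915000/96500 = 19.85 mol.
n(Cr) deposited = 344 / 52 = 6.615 mol.
Electrons per atom = n(e⁻)/n(Cr) = 19.85 / 6.615 = 3.00 ≈ 3, so the ion is Cr³⁺.

+3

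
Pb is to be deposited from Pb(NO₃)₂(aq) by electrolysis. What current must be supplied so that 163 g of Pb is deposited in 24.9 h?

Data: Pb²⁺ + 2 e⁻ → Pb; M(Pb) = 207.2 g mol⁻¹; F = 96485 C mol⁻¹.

n(Pb) = 163 / 207.2 = 0.7867 mol.
n(e⁻) = 2 × 0.7867 = 1.573 mol.
Q = n(e⁻)·F = 1.573 × 96485 = 151800 C.
I = Q/t = 151800 / 89640 s = 1.69 A.

1.69 A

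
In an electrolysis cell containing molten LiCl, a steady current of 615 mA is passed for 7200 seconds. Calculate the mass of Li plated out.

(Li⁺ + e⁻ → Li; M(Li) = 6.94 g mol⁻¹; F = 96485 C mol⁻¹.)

0.318 g

Q = I·t = 0.6150 A × 7200.0 s = 4428 C.
n(e⁻) = Q/F = 4428 / 96485 = 0.04589 mol.
Li⁺ + e⁻ → Li, so n(Li) = n(e⁻)/1 = 0.04589 mol.
m = n·M = 0.04589 × 6.94 = 0.318 g.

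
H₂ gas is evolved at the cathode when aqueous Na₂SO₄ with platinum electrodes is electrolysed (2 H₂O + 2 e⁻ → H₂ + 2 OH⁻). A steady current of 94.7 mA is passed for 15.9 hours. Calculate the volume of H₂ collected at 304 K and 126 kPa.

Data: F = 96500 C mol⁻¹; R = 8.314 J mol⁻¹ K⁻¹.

0.563 L

Q = I·t = 0.09470 A × 57240 s = 5421 C.
n(e⁻) = Q/F = 5421 / 96500 = 0.05617 mol.
2 electrons are transferred per H₂ molecule, so n(H₂) = 0.05617 / 2 = 0.02809 mol.
V = nRT/P = (0.02809 × 8.314 × 304) / (126 × 10³ Pa) = 5.63 × 10⁻⁴ m³ = 0.563 L.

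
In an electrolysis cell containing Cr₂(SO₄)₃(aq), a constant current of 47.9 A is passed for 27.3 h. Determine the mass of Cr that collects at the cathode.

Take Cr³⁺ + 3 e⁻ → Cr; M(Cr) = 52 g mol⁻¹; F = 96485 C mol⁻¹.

Q = I·t = 47.90 A × 98280 s = 4708000 C.
n(e⁻) = Q/F = 4708000 / 96485 = 48.79 mol.
Cr³⁺ + 3 e⁻ → Cr, so n(Cr) = n(e⁻)/3 = 16.26 mol.
m = n·M = 16.26 × 52 = 846 g.

846 g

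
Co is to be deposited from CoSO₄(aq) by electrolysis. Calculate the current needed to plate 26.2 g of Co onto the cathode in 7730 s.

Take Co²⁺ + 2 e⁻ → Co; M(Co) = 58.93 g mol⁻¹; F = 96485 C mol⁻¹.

11.1 A

n(Co) = 26.2 / 58.93 = 0.4446 mol.
n(e⁻) = 2 × 0.4446 = 0.8892 mol.
Q = n(e⁻)·F = 0.8892 × 96485 = 85790 C.
I = Q/t = 85790 / 7730.0 s = 11.1 A.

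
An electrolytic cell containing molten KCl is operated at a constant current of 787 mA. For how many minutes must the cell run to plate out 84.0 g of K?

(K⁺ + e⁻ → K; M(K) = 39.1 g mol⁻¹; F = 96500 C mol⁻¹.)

n(K) = m/M = 84.0 / 39.1 = 2.148 mol.
Each K atom requires 1 electron, so n(e⁻) = 1 × 2.148 = 2.148 mol.
Q = n(e⁻)·F = 2.148 × 96500 = 207300 C.
t = Q/I = 207300 / 0.7870 A = 263400 s = 4390 min.

4390 min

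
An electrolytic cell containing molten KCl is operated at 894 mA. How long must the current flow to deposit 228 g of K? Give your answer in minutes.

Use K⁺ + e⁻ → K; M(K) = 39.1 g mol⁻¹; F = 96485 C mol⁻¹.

n(K) = m/M = 228 / 39.1 = 5.831 mol.
Each K atom requires 1 electron, so n(e⁻) = 1 × 5.831 = 5.831 mol.
Q = n(e⁻)·F = 5.831 × 96485 = 562600 C.
t = Q/I = 562600 / 0.8940 A = 629300 s = 10500 min.

10500 min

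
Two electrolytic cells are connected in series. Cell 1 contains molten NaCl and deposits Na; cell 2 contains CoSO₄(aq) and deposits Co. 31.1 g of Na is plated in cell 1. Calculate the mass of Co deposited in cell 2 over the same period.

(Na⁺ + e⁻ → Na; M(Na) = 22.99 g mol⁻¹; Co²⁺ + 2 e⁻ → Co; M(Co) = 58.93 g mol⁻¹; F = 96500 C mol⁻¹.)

39.9 g

n(Na) = 31.1 / 22.99 = 1.353 mol.
Since Na⁺ + e⁻ → Na, n(e⁻) passed = 1 × 1.353 = 1.353 mol.
Cells in series carry the same charge, so the same 1.353 mol of electrons passes through cell 2.
Co²⁺ + 2 e⁻ → Co, so n(Co) = 1.353 / 2 = 0.6764 mol.
m(Co) = 0.6764 × 58.93 = 39.9 g.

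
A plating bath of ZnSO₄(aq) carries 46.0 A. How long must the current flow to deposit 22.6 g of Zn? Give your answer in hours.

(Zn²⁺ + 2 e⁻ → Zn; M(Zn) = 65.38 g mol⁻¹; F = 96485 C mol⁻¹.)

0.403 h

n(Zn) = m/M = 22.6 / 65.38 = 0.3457 mol.
Each Zn atom requires 2 electrons, so n(e⁻) = 2 × 0.3457 = 0.6913 mol.
Q = n(e⁻)·F = 0.6913 × 96485 = 66700 C.
t = Q/I = 66700 / 46.00 A = 1450 s = 0.403 h.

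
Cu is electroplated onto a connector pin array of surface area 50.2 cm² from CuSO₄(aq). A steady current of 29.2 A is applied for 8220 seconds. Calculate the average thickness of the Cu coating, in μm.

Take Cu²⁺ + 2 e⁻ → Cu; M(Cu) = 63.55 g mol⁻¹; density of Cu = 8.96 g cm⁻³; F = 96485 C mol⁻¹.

1760 μm

Q = I·t = 29.20 × 8220.0 = 240000 C; n(e⁻) = 2.488 mol.
n(Cu) = n(e⁻)/2 = 1.244 mol, so m = 1.244 × 63.55 = 79.05 g.
Volume = m/ρ = 79.05 / 8.96 = 8.822 cm³.
Thickness = V/A = 8.822 / 50.2 = 0.176 cm = 1760 μm.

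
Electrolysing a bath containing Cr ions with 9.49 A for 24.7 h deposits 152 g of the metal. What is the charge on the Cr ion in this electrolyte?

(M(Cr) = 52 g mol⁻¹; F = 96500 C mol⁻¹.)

Q = I·t = 9.490 A × 88920 s = 843900 C, so n(e⁻) = 843900/96500 = 8.745 mol.
n(Cr) deposited = 152 / 52 = 2.923 mol.
Electrons per atom = n(e⁻)/n(Cr) = 8.745 / 2.923 = 2.99 ≈ 3, so the ion is Cr³⁺.

+3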